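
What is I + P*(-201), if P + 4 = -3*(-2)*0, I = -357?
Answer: 447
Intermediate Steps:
P = -4 (P = -4 - 3*(-2)*0 = -4 + 6*0 = -4 + 0 = -4)
I + P*(-201) = -357 - 4*(-201) = -357 + 804 = 447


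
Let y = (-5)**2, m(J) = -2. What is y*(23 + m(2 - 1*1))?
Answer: 525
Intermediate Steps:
y = 25
y*(23 + m(2 - 1*1)) = 25*(23 - 2) = 25*21 = 525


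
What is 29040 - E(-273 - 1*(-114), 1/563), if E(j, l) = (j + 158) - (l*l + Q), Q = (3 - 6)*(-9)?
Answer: 9213654893/316969 ≈ 29068.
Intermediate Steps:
Q = 27 (Q = -3*(-9) = 27)
E(j, l) = 131 + j - l**2 (E(j, l) = (j + 158) - (l*l + 27) = (158 + j) - (l**2 + 27) = (158 + j) - (27 + l**2) = (158 + j) + (-27 - l**2) = 131 + j - l**2)
29040 - E(-273 - 1*(-114), 1/563) = 29040 - (131 + (-273 - 1*(-114)) - (1/563)**2) = 29040 - (131 + (-273 + 114) - (1/563)**2) = 29040 - (131 - 159 - 1*1/316969) = 29040 - (131 - 159 - 1/316969) = 29040 - 1*(-8875133/316969) = 29040 + 8875133/316969 = 9213654893/316969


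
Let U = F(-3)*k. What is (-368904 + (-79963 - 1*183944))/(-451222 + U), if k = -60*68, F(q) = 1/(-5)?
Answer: 632811/450406 ≈ 1.4050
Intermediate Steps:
F(q) = -⅕
k = -4080
U = 816 (U = -⅕*(-4080) = 816)
(-368904 + (-79963 - 1*183944))/(-451222 + U) = (-368904 + (-79963 - 1*183944))/(-451222 + 816) = (-368904 + (-79963 - 183944))/(-450406) = (-368904 - 263907)*(-1/450406) = -632811*(-1/450406) = 632811/450406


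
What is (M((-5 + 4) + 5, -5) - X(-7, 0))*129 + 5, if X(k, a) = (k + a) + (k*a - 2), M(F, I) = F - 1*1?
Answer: 1553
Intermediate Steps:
M(F, I) = -1 + F (M(F, I) = F - 1 = -1 + F)
X(k, a) = -2 + a + k + a*k (X(k, a) = (a + k) + (a*k - 2) = (a + k) + (-2 + a*k) = -2 + a + k + a*k)
(M((-5 + 4) + 5, -5) - X(-7, 0))*129 + 5 = ((-1 + ((-5 + 4) + 5)) - (-2 + 0 - 7 + 0*(-7)))*129 + 5 = ((-1 + (-1 + 5)) - (-2 + 0 - 7 + 0))*129 + 5 = ((-1 + 4) - 1*(-9))*129 + 5 = (3 + 9)*129 + 5 = 12*129 + 5 = 1548 + 5 = 1553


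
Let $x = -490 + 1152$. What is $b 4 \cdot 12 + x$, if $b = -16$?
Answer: $-106$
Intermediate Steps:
$x = 662$
$b 4 \cdot 12 + x = \left(-16\right) 4 \cdot 12 + 662 = \left(-64\right) 12 + 662 = -768 + 662 = -106$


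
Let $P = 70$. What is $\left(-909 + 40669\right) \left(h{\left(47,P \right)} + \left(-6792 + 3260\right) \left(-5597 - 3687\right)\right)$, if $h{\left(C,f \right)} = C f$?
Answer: $1303904469280$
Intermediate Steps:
$\left(-909 + 40669\right) \left(h{\left(47,P \right)} + \left(-6792 + 3260\right) \left(-5597 - 3687\right)\right) = \left(-909 + 40669\right) \left(47 \cdot 70 + \left(-6792 + 3260\right) \left(-5597 - 3687\right)\right) = 39760 \left(3290 - -32791088\right) = 39760 \left(3290 + 32791088\right) = 39760 \cdot 32794378 = 1303904469280$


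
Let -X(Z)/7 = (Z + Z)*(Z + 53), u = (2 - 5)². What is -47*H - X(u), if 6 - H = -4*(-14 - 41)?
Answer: 17870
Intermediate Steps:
H = -214 (H = 6 - (-4)*(-14 - 41) = 6 - (-4)*(-55) = 6 - 1*220 = 6 - 220 = -214)
u = 9 (u = (-3)² = 9)
X(Z) = -14*Z*(53 + Z) (X(Z) = -7*(Z + Z)*(Z + 53) = -7*2*Z*(53 + Z) = -14*Z*(53 + Z))
-47*H - X(u) = -47*(-214) - (-14)*9*(53 + 9) = 10058 - (-14)*9*62 = 10058 - 1*(-7812) = 10058 + 7812 = 17870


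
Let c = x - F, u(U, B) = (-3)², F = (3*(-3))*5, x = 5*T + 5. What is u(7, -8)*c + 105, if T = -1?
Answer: 510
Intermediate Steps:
x = 0 (x = 5*(-1) + 5 = -5 + 5 = 0)
F = -45 (F = -9*5 = -45)
u(U, B) = 9
c = 45 (c = 0 - 1*(-45) = 0 + 45 = 45)
u(7, -8)*c + 105 = 9*45 + 105 = 405 + 105 = 510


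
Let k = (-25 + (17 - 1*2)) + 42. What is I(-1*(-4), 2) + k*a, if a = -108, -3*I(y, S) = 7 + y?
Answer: -10379/3 ≈ -3459.7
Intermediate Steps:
I(y, S) = -7/3 - y/3 (I(y, S) = -(7 + y)/3 = -7/3 - y/3)
k = 32 (k = (-25 + (17 - 2)) + 42 = (-25 + 15) + 42 = -10 + 42 = 32)
I(-1*(-4), 2) + k*a = (-7/3 - (-1)*(-4)/3) + 32*(-108) = (-7/3 - ⅓*4) - 3456 = (-7/3 - 4/3) - 3456 = -11/3 - 3456 = -10379/3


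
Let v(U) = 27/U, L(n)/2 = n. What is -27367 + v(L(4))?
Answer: -218909/8 ≈ -27364.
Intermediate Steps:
L(n) = 2*n
-27367 + v(L(4)) = -27367 + 27/((2*4)) = -27367 + 27/8 = -218909/8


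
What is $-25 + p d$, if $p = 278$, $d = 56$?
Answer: $15543$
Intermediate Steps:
$-25 + p d = -25 + 278 \cdot 56 = -25 + 15568 = 15543$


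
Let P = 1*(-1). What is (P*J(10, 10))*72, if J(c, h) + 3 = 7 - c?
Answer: 432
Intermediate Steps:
J(c, h) = 4 - c (J(c, h) = -3 + (7 - c) = 4 - c)
P = -1
(P*J(10, 10))*72 = -(4 - 1*10)*72 = -(4 - 10)*72 = -1*(-6)*72 = 6*72 = 432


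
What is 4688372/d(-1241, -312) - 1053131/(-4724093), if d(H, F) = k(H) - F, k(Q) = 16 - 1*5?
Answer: 22148645507909/1525882039 ≈ 14515.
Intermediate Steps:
k(Q) = 11 (k(Q) = 16 - 5 = 11)
d(H, F) = 11 - F
4688372/d(-1241, -312) - 1053131/(-4724093) = 4688372/(11 - 1*(-312)) - 1053131/(-4724093) = 4688372/(11 + 312) - 1053131*(-1/4724093) = 4688372/323 + 1053131/4724093 = 22148645507909/1525882039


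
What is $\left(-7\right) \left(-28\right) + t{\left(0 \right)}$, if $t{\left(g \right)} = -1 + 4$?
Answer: $199$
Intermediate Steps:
$t{\left(g \right)} = 3$
$\left(-7\right) \left(-28\right) + t{\left(0 \right)} = \left(-7\right) \left(-28\right) + 3 = 196 + 3 = 199$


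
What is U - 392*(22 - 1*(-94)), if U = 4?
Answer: -45468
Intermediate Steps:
U - 392*(22 - 1*(-94)) = 4 - 392*(22 - 1*(-94)) = 4 - 392*(22 + 94) = 4 - 392*116 = 4 - 45472 = -45468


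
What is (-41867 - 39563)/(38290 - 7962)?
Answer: -2395/892 ≈ -2.6850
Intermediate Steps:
(-41867 - 39563)/(38290 - 7962) = -81430/30328 = -81430*1/30328 = -2395/892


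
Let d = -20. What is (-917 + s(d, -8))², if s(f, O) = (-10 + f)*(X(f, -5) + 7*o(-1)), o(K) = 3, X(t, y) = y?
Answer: 1951609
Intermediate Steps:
s(f, O) = -160 + 16*f (s(f, O) = (-10 + f)*(-5 + 7*3) = (-10 + f)*(-5 + 21) = (-10 + f)*16 = -160 + 16*f)
(-917 + s(d, -8))² = (-917 + (-160 + 16*(-20)))² = (-917 + (-160 - 320))² = (-917 - 480)² = (-1397)² = 1951609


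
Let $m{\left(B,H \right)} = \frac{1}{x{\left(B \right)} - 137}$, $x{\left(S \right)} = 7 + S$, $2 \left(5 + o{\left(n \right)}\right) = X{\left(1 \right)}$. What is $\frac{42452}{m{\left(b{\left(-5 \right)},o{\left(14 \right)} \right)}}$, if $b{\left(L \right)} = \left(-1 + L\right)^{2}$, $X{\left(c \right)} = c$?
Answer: $-3990488$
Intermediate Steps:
$o{\left(n \right)} = - \frac{9}{2}$ ($o{\left(n \right)} = -5 + \frac{1}{2} \cdot 1 = -5 + \frac{1}{2} = - \frac{9}{2}$)
$m{\left(B,H \right)} = \frac{1}{-130 + B}$ ($m{\left(B,H \right)} = \frac{1}{\left(7 + B\right) - 137} = \frac{1}{-130 + B}$)
$\frac{42452}{m{\left(b{\left(-5 \right)},o{\left(14 \right)} \right)}} = \frac{42452}{\frac{1}{-130 + \left(-1 - 5\right)^{2}}} = \frac{42452}{\frac{1}{-130 + \left(-6\right)^{2}}} = \frac{42452}{\frac{1}{-130 + 36}} = \frac{42452}{\frac{1}{-94}} = \frac{42452}{- \frac{1}{94}} = 42452 \left(-94\right) = -3990488$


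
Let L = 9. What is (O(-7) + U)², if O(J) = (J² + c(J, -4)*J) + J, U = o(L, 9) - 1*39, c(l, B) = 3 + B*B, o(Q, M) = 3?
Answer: 16129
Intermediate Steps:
c(l, B) = 3 + B²
U = -36 (U = 3 - 1*39 = 3 - 39 = -36)
O(J) = J² + 20*J (O(J) = (J² + (3 + (-4)²)*J) + J = (J² + (3 + 16)*J) + J = (J² + 19*J) + J = J² + 20*J)
(O(-7) + U)² = (-7*(20 - 7) - 36)² = (-7*13 - 36)² = (-91 - 36)² = (-127)² = 16129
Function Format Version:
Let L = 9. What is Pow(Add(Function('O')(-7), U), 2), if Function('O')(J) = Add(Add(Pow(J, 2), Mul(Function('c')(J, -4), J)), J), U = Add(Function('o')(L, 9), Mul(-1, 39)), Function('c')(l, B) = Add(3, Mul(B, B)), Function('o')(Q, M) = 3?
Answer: 16129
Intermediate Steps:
Function('c')(l, B) = Add(3, Pow(B, 2))
U = -36 (U = Add(3, Mul(-1, 39)) = Add(3, -39) = -36)
Function('O')(J) = Add(Pow(J, 2), Mul(20, J)) (Function('O')(J) = Add(Add(Pow(J, 2), Mul(Add(3, Pow(-4, 2)), J)), J) = Add(Add(Pow(J, 2), Mul(Add(3, 16), J)), J) = Add(Add(Pow(J, 2), Mul(19, J)), J) = Add(Pow(J, 2), Mul(20, J)))
Pow(Add(Function('O')(-7), U), 2) = Pow(Add(Mul(-7, Add(20, -7)), -36), 2) = Pow(Add(Mul(-7, 13), -36), 2) = Pow(Add(-91, -36), 2) = Pow(-127, 2) = 16129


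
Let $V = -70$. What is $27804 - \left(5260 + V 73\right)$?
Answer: $27654$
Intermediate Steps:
$27804 - \left(5260 + V 73\right) = 27804 - \left(5260 - 5110\right) = 27804 - 150 = 27654$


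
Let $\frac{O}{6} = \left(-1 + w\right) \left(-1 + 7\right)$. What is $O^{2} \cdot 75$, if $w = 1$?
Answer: $0$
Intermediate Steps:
$O = 0$ ($O = 6 \left(-1 + 1\right) \left(-1 + 7\right) = 6 \cdot 0 \cdot 6 = 6 \cdot 0 = 0$)
$O^{2} \cdot 75 = 0^{2} \cdot 75 = 0 \cdot 75 = 0$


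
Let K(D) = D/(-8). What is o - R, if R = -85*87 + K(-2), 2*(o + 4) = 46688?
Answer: 122939/4 ≈ 30735.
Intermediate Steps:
K(D) = -D/8 (K(D) = D*(-1/8) = -D/8)
o = 23340 (o = -4 + (1/2)*46688 = -4 + 23344 = 23340)
R = -29579/4 (R = -85*87 - 1/8*(-2) = -7395 + 1/4 = -29579/4 ≈ -7394.8)
o - R = 23340 - 1*(-29579/4) = 23340 + 29579/4 = 122939/4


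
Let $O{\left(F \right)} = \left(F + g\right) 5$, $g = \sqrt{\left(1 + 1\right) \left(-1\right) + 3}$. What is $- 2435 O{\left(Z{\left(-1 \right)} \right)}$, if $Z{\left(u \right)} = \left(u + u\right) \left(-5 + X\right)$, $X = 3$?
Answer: $-60875$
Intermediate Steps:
$Z{\left(u \right)} = - 4 u$ ($Z{\left(u \right)} = \left(u + u\right) \left(-5 + 3\right) = 2 u \left(-2\right) = - 4 u$)
$g = 1$ ($g = \sqrt{2 \left(-1\right) + 3} = \sqrt{-2 + 3} = \sqrt{1} = 1$)
$O{\left(F \right)} = 5 + 5 F$ ($O{\left(F \right)} = \left(F + 1\right) 5 = \left(1 + F\right) 5 = 5 + 5 F$)
$- 2435 O{\left(Z{\left(-1 \right)} \right)} = - 2435 \left(5 + 5 \left(\left(-4\right) \left(-1\right)\right)\right) = - 2435 \left(5 + 5 \cdot 4\right) = - 2435 \left(5 + 20\right) = \left(-2435\right) 25 = -60875$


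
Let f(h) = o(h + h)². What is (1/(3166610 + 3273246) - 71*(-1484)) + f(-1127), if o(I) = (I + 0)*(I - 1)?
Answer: 166370788124679289985/6439856 ≈ 2.5835e+13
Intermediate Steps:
o(I) = I*(-1 + I)
f(h) = 4*h²*(-1 + 2*h)² (f(h) = ((h + h)*(-1 + (h + h)))² = ((2*h)*(-1 + 2*h))² = (2*h*(-1 + 2*h))² = 4*h²*(-1 + 2*h)²)
(1/(3166610 + 3273246) - 71*(-1484)) + f(-1127) = (1/(3166610 + 3273246) - 71*(-1484)) + 4*(-1127)²*(-1 + 2*(-1127))² = (1/6439856 + 105364) + 4*1270129*(-1 - 2254)² = (1/6439856 + 105364) + 4*1270129*(-2255)² = 678528987585/6439856 + 4*1270129*5085025 = 678528987585/6439856 + 25834550872900 = 166370788124679289985/6439856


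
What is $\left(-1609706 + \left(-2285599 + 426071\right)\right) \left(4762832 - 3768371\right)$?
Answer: $-3450017912874$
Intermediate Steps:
$\left(-1609706 + \left(-2285599 + 426071\right)\right) \left(4762832 - 3768371\right) = \left(-1609706 - 1859528\right) 994461 = \left(-3469234\right) 994461 = -3450017912874$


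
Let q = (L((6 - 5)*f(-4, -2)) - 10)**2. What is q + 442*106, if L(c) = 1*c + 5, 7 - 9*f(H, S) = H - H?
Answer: 3796456/81 ≈ 46870.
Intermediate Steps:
f(H, S) = 7/9 (f(H, S) = 7/9 - (H - H)/9 = 7/9 - 1/9*0 = 7/9 + 0 = 7/9)
L(c) = 5 + c (L(c) = c + 5 = 5 + c)
q = 1444/81 (q = ((5 + (6 - 5)*(7/9)) - 10)**2 = ((5 + 1*(7/9)) - 10)**2 = ((5 + 7/9) - 10)**2 = (52/9 - 10)**2 = (-38/9)**2 = 1444/81 ≈ 17.827)
q + 442*106 = 1444/81 + 442*106 = 1444/81 + 46852 = 3796456/81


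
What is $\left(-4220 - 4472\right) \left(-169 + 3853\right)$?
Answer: $-32021328$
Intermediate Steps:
$\left(-4220 - 4472\right) \left(-169 + 3853\right) = \left(-8692\right) 3684 = -32021328$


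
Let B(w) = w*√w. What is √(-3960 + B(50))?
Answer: √(-3960 + 250*√2) ≈ 60.054*I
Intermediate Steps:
B(w) = w^(3/2)
√(-3960 + B(50)) = √(-3960 + 50^(3/2)) = √(-3960 + 250*√2)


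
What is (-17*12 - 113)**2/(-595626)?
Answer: -100489/595626 ≈ -0.16871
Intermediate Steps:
(-17*12 - 113)**2/(-595626) = (-204 - 113)**2*(-1/595626) = (-317)**2*(-1/595626) = 100489*(-1/595626) = -100489/595626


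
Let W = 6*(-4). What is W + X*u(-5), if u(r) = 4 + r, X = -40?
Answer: 16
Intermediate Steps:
W = -24
W + X*u(-5) = -24 - 40*(4 - 5) = -24 - 40*(-1) = -24 + 40 = 16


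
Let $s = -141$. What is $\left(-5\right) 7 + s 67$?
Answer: $-9482$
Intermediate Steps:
$\left(-5\right) 7 + s 67 = \left(-5\right) 7 - 9447 = -35 - 9447 = -9482$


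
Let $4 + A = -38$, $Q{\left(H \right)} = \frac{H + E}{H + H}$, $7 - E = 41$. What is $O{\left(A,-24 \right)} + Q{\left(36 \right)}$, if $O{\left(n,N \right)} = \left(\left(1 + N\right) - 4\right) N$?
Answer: $\frac{23329}{36} \approx 648.03$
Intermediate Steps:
$E = -34$ ($E = 7 - 41 = -34$)
$Q{\left(H \right)} = \frac{-34 + H}{2 H}$ ($Q{\left(H \right)} = \frac{H - 34}{H + H} = \frac{-34 + H}{2 H}$)
$A = -42$ ($A = -4 - 38 = -42$)
$O{\left(n,N \right)} = N \left(-3 + N\right)$ ($O{\left(n,N \right)} = \left(-3 + N\right) N = N \left(-3 + N\right)$)
$O{\left(A,-24 \right)} + Q{\left(36 \right)} = - 24 \left(-3 - 24\right) + \frac{-34 + 36}{2 \cdot 36} = \left(-24\right) \left(-27\right) + \frac{1}{2} \cdot \frac{1}{36} \cdot 2 = 648 + \frac{1}{36} = \frac{23329}{36}$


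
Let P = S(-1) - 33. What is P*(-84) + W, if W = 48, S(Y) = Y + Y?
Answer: 2988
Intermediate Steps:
S(Y) = 2*Y
P = -35 (P = 2*(-1) - 33 = -2 - 33 = -35)
P*(-84) + W = -35*(-84) + 48 = 2940 + 48 = 2988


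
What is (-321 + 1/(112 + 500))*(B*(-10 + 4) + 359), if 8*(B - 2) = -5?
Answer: -275620753/2448 ≈ -1.1259e+5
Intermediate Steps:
B = 11/8 (B = 2 + (⅛)*(-5) = 2 - 5/8 = 11/8 ≈ 1.3750)
(-321 + 1/(112 + 500))*(B*(-10 + 4) + 359) = (-321 + 1/(112 + 500))*(11*(-10 + 4)/8 + 359) = (-321 + 1/612)*((11/8)*(-6) + 359) = (-321 + 1/612)*(-33/4 + 359) = -196451/612*1403/4 = -275620753/2448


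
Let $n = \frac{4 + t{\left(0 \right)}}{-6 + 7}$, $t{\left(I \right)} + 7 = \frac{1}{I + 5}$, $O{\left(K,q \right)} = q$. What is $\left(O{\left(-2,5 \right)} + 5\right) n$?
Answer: $-28$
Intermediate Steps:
$t{\left(I \right)} = -7 + \frac{1}{5 + I}$ ($t{\left(I \right)} = -7 + \frac{1}{I + 5} = -7 + \frac{1}{5 + I}$)
$n = - \frac{14}{5}$ ($n = \frac{4 + \frac{-34 - 0}{5 + 0}}{-6 + 7} = \frac{4 + \frac{-34 + 0}{5}}{1} = \left(4 + \frac{1}{5} \left(-34\right)\right) 1 = \left(4 - \frac{34}{5}\right) 1 = \left(- \frac{14}{5}\right) 1 = - \frac{14}{5} \approx -2.8$)
$\left(O{\left(-2,5 \right)} + 5\right) n = \left(5 + 5\right) \left(- \frac{14}{5}\right) = 10 \left(- \frac{14}{5}\right) = -28$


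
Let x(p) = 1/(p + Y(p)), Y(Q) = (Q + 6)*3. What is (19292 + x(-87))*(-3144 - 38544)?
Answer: -44233462332/55 ≈ -8.0424e+8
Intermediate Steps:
Y(Q) = 18 + 3*Q (Y(Q) = (6 + Q)*3 = 18 + 3*Q)
x(p) = 1/(18 + 4*p) (x(p) = 1/(p + (18 + 3*p)) = 1/(18 + 4*p))
(19292 + x(-87))*(-3144 - 38544) = (19292 + 1/(2*(9 + 2*(-87))))*(-3144 - 38544) = (19292 + 1/(2*(9 - 174)))*(-41688) = (19292 + (½)/(-165))*(-41688) = (19292 + (½)*(-1/165))*(-41688) = (19292 - 1/330)*(-41688) = (6366359/330)*(-41688) = -44233462332/55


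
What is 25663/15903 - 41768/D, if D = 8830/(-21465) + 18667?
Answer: -795045740777/1274397480495 ≈ -0.62386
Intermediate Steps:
D = 80135665/4293 (D = 8830*(-1/21465) + 18667 = -1766/4293 + 18667 = 80135665/4293 ≈ 18667.)
25663/15903 - 41768/D = 25663/15903 - 41768/80135665/4293 = 25663*(1/15903) - 41768*4293/80135665 = 25663/15903 - 179310024/80135665 = -795045740777/1274397480495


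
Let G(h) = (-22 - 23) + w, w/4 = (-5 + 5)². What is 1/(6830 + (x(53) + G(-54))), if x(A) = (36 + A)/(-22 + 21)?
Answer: 1/6696 ≈ 0.00014934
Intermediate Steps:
x(A) = -36 - A (x(A) = (36 + A)/(-1) = (36 + A)*(-1) = -36 - A)
w = 0 (w = 4*(-5 + 5)² = 4*0² = 4*0 = 0)
G(h) = -45 (G(h) = (-22 - 23) + 0 = -45 + 0 = -45)
1/(6830 + (x(53) + G(-54))) = 1/(6830 + ((-36 - 1*53) - 45)) = 1/(6830 + ((-36 - 53) - 45)) = 1/(6830 + (-89 - 45)) = 1/(6830 - 134) = 1/6696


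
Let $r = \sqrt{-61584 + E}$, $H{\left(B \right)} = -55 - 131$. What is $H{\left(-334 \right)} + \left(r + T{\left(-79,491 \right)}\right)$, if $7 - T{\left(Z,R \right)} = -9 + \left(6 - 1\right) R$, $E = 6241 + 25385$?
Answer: $-2625 + i \sqrt{29958} \approx -2625.0 + 173.08 i$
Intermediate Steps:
$H{\left(B \right)} = -186$ ($H{\left(B \right)} = -55 - 131 = -186$)
$E = 31626$
$T{\left(Z,R \right)} = 16 - 5 R$ ($T{\left(Z,R \right)} = 7 - \left(-9 + \left(6 - 1\right) R\right) = 7 - \left(-9 + 5 R\right) = 16 - 5 R$)
$r = i \sqrt{29958}$ ($r = \sqrt{-61584 + 31626} = \sqrt{-29958} = i \sqrt{29958} \approx 173.08 i$)
$H{\left(-334 \right)} + \left(r + T{\left(-79,491 \right)}\right) = -186 + \left(i \sqrt{29958} + \left(16 - 2455\right)\right) = -186 - \left(2439 - i \sqrt{29958}\right) = -2625 + i \sqrt{29958}$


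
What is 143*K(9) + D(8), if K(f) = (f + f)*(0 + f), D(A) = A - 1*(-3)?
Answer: 23177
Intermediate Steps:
D(A) = 3 + A (D(A) = A + 3 = 3 + A)
K(f) = 2*f² (K(f) = (2*f)*f = 2*f²)
143*K(9) + D(8) = 143*(2*9²) + (3 + 8) = 143*(2*81) + 11 = 143*162 + 11 = 23166 + 11 = 23177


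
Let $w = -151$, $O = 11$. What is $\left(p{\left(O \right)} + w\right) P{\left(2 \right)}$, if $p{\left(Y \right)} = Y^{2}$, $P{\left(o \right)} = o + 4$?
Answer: $-180$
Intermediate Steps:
$P{\left(o \right)} = 4 + o$
$\left(p{\left(O \right)} + w\right) P{\left(2 \right)} = \left(11^{2} - 151\right) \left(4 + 2\right) = \left(121 - 151\right) 6 = \left(-30\right) 6 = -180$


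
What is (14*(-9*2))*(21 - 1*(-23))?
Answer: -11088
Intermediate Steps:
(14*(-9*2))*(21 - 1*(-23)) = (14*(-18))*(21 + 23) = -252*44 = -11088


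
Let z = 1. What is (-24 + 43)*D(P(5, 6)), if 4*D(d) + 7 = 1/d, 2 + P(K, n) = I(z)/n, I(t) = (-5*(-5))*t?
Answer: -1615/52 ≈ -31.058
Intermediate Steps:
I(t) = 25*t
P(K, n) = -2 + 25/n (P(K, n) = -2 + (25*1)/n = -2 + 25/n)
D(d) = -7/4 + 1/(4*d)
(-24 + 43)*D(P(5, 6)) = (-24 + 43)*((1 - 7*(-2 + 25/6))/(4*(-2 + 25/6))) = 19*((1 - 7*(-2 + 25*(⅙)))/(4*(-2 + 25*(⅙)))) = 19*((1 - 7*(-2 + 25/6))/(4*(-2 + 25/6))) = 19*((1 - 7*13/6)/(4*(13/6))) = 19*((¼)*(6/13)*(1 - 91/6)) = 19*((¼)*(6/13)*(-85/6)) = 19*(-85/52) = -1615/52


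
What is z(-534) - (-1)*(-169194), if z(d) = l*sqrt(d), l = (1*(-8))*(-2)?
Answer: -169194 + 16*I*sqrt(534) ≈ -1.6919e+5 + 369.73*I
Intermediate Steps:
l = 16 (l = -8*(-2) = 16)
z(d) = 16*sqrt(d)
z(-534) - (-1)*(-169194) = 16*sqrt(-534) - (-1)*(-169194) = 16*(I*sqrt(534)) - 1*169194 = 16*I*sqrt(534) - 169194 = -169194 + 16*I*sqrt(534)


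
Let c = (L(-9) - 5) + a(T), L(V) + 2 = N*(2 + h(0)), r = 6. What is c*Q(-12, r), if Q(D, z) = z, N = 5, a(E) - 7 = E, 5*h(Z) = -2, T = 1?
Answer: 54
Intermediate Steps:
h(Z) = -2/5 (h(Z) = (1/5)*(-2) = -2/5)
a(E) = 7 + E
L(V) = 6 (L(V) = -2 + 5*(2 - 2/5) = -2 + 5*(8/5) = -2 + 8 = 6)
c = 9 (c = (6 - 5) + (7 + 1) = 1 + 8 = 9)
c*Q(-12, r) = 9*6 = 54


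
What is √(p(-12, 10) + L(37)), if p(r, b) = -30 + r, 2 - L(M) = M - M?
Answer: 2*I*√10 ≈ 6.3246*I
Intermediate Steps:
L(M) = 2 (L(M) = 2 - (M - M) = 2 - 1*0 = 2 + 0 = 2)
√(p(-12, 10) + L(37)) = √((-30 - 12) + 2) = √(-42 + 2) = √(-40) = 2*I*√10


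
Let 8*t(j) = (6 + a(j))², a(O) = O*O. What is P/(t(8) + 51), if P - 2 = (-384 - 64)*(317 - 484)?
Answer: 149636/1327 ≈ 112.76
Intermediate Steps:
a(O) = O²
t(j) = (6 + j²)²/8
P = 74818 (P = 2 + (-384 - 64)*(317 - 484) = 2 - 448*(-167) = 2 + 74816 = 74818)
P/(t(8) + 51) = 74818/((6 + 8²)²/8 + 51) = 74818/((6 + 64)²/8 + 51) = 74818/((⅛)*70² + 51) = 74818/((⅛)*4900 + 51) = 74818/(1225/2 + 51) = 74818/(1327/2) = (2/1327)*74818 = 149636/1327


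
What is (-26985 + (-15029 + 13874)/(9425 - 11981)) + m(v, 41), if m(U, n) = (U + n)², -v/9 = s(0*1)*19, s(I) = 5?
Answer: 541540957/852 ≈ 6.3561e+5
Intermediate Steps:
v = -855 (v = -45*19 = -9*95 = -855)
(-26985 + (-15029 + 13874)/(9425 - 11981)) + m(v, 41) = (-26985 + (-15029 + 13874)/(9425 - 11981)) + (-855 + 41)² = (-26985 - 1155/(-2556)) + (-814)² = (-26985 - 1155*(-1/2556)) + 662596 = (-26985 + 385/852) + 662596 = -22990835/852 + 662596 = 541540957/852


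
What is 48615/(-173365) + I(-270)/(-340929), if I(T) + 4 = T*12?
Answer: -3202373455/11821031217 ≈ -0.27090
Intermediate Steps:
I(T) = -4 + 12*T (I(T) = -4 + T*12 = -4 + 12*T)
48615/(-173365) + I(-270)/(-340929) = 48615/(-173365) + (-4 + 12*(-270))/(-340929) = 48615*(-1/173365) + (-4 - 3240)*(-1/340929) = -9723/34673 - 3244*(-1/340929) = -9723/34673 + 3244/340929 = -3202373455/11821031217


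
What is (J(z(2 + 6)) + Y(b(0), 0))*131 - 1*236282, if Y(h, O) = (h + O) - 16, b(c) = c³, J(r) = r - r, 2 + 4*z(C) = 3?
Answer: -238378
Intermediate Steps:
z(C) = ¼ (z(C) = -½ + (¼)*3 = -½ + ¾ = ¼)
J(r) = 0
Y(h, O) = -16 + O + h (Y(h, O) = (O + h) - 16 = -16 + O + h)
(J(z(2 + 6)) + Y(b(0), 0))*131 - 1*236282 = (0 + (-16 + 0 + 0³))*131 - 1*236282 = (0 + (-16 + 0 + 0))*131 - 236282 = (0 - 16)*131 - 236282 = -16*131 - 236282 = -2096 - 236282 = -238378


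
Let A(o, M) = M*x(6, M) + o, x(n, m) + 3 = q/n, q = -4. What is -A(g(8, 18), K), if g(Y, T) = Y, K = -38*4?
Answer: -1696/3 ≈ -565.33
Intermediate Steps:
x(n, m) = -3 - 4/n
K = -152
A(o, M) = o - 11*M/3 (A(o, M) = M*(-3 - 4/6) + o = M*(-3 - 4*1/6) + o = M*(-3 - 2/3) + o = M*(-11/3) + o = -11*M/3 + o = o - 11*M/3)
-A(g(8, 18), K) = -(8 - 11/3*(-152)) = -(8 + 1672/3) = -1*1696/3 = -1696/3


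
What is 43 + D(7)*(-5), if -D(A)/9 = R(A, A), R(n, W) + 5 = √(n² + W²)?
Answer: -182 + 315*√2 ≈ 263.48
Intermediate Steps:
R(n, W) = -5 + √(W² + n²) (R(n, W) = -5 + √(n² + W²) = -5 + √(W² + n²))
D(A) = 45 - 9*√2*√(A²) (D(A) = -9*(-5 + √(A² + A²)) = -9*(-5 + √(2*A²)) = -9*(-5 + √2*√(A²)) = 45 - 9*√2*√(A²))
43 + D(7)*(-5) = 43 + (45 - 9*√2*√(7²))*(-5) = 43 + (45 - 9*√2*√49)*(-5) = 43 + (45 - 9*√2*7)*(-5) = 43 + (45 - 63*√2)*(-5) = 43 + (-225 + 315*√2) = -182 + 315*√2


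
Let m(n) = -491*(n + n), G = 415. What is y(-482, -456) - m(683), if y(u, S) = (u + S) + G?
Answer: 670183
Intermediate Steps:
m(n) = -982*n
y(u, S) = 415 + S + u (y(u, S) = (u + S) + 415 = (S + u) + 415 = 415 + S + u)
y(-482, -456) - m(683) = (415 - 456 - 482) - (-982)*683 = -523 - 1*(-670706) = -523 + 670706 = 670183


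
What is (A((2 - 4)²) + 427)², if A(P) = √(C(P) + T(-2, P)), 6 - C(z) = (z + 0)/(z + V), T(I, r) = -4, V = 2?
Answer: 546991/3 + 1708*√3/3 ≈ 1.8332e+5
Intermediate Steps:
C(z) = 6 - z/(2 + z) (C(z) = 6 - (z + 0)/(z + 2) = 6 - z/(2 + z))
A(P) = √(-4 + (12 + 5*P)/(2 + P)) (A(P) = √((12 + 5*P)/(2 + P) - 4) = √(-4 + (12 + 5*P)/(2 + P)))
(A((2 - 4)²) + 427)² = (√((4 + (2 - 4)²)/(2 + (2 - 4)²)) + 427)² = (√((4 + (-2)²)/(2 + (-2)²)) + 427)² = (√((4 + 4)/(2 + 4)) + 427)² = (√(8/6) + 427)² = (√((⅙)*8) + 427)² = (√(4/3) + 427)² = (2*√3/3 + 427)² = (427 + 2*√3/3)²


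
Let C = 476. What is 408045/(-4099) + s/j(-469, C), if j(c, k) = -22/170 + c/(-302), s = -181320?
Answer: -6364547581345/49929919 ≈ -1.2747e+5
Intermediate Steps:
j(c, k) = -11/85 - c/302 (j(c, k) = -22*1/170 + c*(-1/302) = -11/85 - c/302)
408045/(-4099) + s/j(-469, C) = 408045/(-4099) - 181320/(-11/85 - 1/302*(-469)) = 408045*(-1/4099) - 181320/(-11/85 + 469/302) = -408045/4099 - 181320/36543/25670 = -408045/4099 - 181320*25670/36543 = -408045/4099 - 1551494800/12181 = -6364547581345/49929919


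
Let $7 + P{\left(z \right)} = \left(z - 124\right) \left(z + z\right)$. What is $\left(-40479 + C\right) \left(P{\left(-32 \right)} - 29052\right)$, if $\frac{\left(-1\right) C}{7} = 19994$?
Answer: $3441835775$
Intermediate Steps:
$C = -139958$ ($C = \left(-7\right) 19994 = -139958$)
$P{\left(z \right)} = -7 + 2 z \left(-124 + z\right)$ ($P{\left(z \right)} = -7 + \left(z - 124\right) \left(z + z\right) = -7 + \left(-124 + z\right) 2 z = -7 + 2 z \left(-124 + z\right)$)
$\left(-40479 + C\right) \left(P{\left(-32 \right)} - 29052\right) = \left(-40479 - 139958\right) \left(\left(-7 - -7936 + 2 \left(-32\right)^{2}\right) - 29052\right) = - 180437 \left(\left(-7 + 7936 + 2 \cdot 1024\right) - 29052\right) = - 180437 \left(\left(-7 + 7936 + 2048\right) - 29052\right) = - 180437 \left(9977 - 29052\right) = \left(-180437\right) \left(-19075\right) = 3441835775$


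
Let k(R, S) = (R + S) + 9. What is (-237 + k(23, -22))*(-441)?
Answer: 100107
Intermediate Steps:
k(R, S) = 9 + R + S
(-237 + k(23, -22))*(-441) = (-237 + (9 + 23 - 22))*(-441) = (-237 + 10)*(-441) = -227*(-441) = 100107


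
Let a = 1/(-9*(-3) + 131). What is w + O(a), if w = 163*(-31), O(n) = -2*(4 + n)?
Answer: -399820/79 ≈ -5061.0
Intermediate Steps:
a = 1/158 (a = 1/(27 + 131) = 1/158 ≈ 0.0063291)
O(n) = -8 - 2*n
w = -5053
w + O(a) = -5053 + (-8 - 2*1/158) = -5053 + (-8 - 1/79) = -5053 - 633/79 = -399820/79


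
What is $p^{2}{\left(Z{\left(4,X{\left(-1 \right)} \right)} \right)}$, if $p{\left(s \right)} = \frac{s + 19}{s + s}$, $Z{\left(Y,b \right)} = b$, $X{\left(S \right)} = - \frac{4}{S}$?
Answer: $\frac{529}{64} \approx 8.2656$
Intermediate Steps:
$p{\left(s \right)} = \frac{19 + s}{2 s}$
$p^{2}{\left(Z{\left(4,X{\left(-1 \right)} \right)} \right)} = \left(\frac{19 - \frac{4}{-1}}{2 \left(- \frac{4}{-1}\right)}\right)^{2} = \left(\frac{19 - -4}{2 \left(\left(-4\right) \left(-1\right)\right)}\right)^{2} = \left(\frac{19 + 4}{2 \cdot 4}\right)^{2} = \left(\frac{1}{2} \cdot \frac{1}{4} \cdot 23\right)^{2} = \left(\frac{23}{8}\right)^{2} = \frac{529}{64}$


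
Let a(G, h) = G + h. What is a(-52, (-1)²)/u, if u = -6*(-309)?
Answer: -17/618 ≈ -0.027508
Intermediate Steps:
u = 1854
a(-52, (-1)²)/u = (-52 + (-1)²)/1854 = (-52 + 1)*(1/1854) = -51*1/1854 = -17/618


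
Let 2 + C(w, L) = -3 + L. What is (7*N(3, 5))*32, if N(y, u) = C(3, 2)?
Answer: -672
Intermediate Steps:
C(w, L) = -5 + L (C(w, L) = -2 + (-3 + L) = -5 + L)
N(y, u) = -3 (N(y, u) = -5 + 2 = -3)
(7*N(3, 5))*32 = (7*(-3))*32 = -21*32 = -672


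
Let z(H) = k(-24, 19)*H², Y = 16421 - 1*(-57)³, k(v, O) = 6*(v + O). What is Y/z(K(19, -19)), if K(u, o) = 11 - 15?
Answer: -100807/240 ≈ -420.03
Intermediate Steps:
k(v, O) = 6*O + 6*v (k(v, O) = 6*(O + v) = 6*O + 6*v)
K(u, o) = -4
Y = 201614 (Y = 16421 - 1*(-185193) = 16421 + 185193 = 201614)
z(H) = -30*H² (z(H) = (6*19 + 6*(-24))*H² = (114 - 144)*H² = -30*H²)
Y/z(K(19, -19)) = 201614/((-30*(-4)²)) = 201614/((-30*16)) = 201614/(-480) = 201614*(-1/480) = -100807/240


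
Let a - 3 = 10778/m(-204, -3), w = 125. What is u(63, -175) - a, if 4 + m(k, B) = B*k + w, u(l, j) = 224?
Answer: 151215/733 ≈ 206.30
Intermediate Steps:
m(k, B) = 121 + B*k (m(k, B) = -4 + (B*k + 125) = -4 + (125 + B*k) = 121 + B*k)
a = 12977/733 (a = 3 + 10778/(121 - 3*(-204)) = 3 + 10778/(121 + 612) = 3 + 10778/733 = 12977/733 ≈ 17.704)
u(63, -175) - a = 224 - 1*12977/733 = 224 - 12977/733 = 151215/733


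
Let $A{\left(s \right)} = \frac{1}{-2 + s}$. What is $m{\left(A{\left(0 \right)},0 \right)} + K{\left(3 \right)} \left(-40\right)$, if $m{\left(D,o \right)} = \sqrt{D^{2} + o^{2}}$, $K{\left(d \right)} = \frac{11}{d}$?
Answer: $- \frac{877}{6} \approx -146.17$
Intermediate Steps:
$m{\left(A{\left(0 \right)},0 \right)} + K{\left(3 \right)} \left(-40\right) = \sqrt{\left(\frac{1}{-2 + 0}\right)^{2} + 0^{2}} + \frac{11}{3} \left(-40\right) = \sqrt{\left(\frac{1}{-2}\right)^{2} + 0} + 11 \cdot \frac{1}{3} \left(-40\right) = \sqrt{\left(- \frac{1}{2}\right)^{2} + 0} + \frac{11}{3} \left(-40\right) = \sqrt{\frac{1}{4} + 0} - \frac{440}{3} = \sqrt{\frac{1}{4}} - \frac{440}{3} = \frac{1}{2} - \frac{440}{3} = - \frac{877}{6}$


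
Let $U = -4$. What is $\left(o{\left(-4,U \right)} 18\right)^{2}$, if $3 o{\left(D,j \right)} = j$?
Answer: $576$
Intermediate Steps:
$o{\left(D,j \right)} = \frac{j}{3}$
$\left(o{\left(-4,U \right)} 18\right)^{2} = \left(\frac{1}{3} \left(-4\right) 18\right)^{2} = \left(\left(- \frac{4}{3}\right) 18\right)^{2} = \left(-24\right)^{2} = 576$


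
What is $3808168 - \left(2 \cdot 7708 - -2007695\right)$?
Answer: $1785057$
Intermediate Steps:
$3808168 - \left(2 \cdot 7708 - -2007695\right) = 3808168 - \left(15416 + 2007695\right) = 3808168 - 2023111 = 1785057$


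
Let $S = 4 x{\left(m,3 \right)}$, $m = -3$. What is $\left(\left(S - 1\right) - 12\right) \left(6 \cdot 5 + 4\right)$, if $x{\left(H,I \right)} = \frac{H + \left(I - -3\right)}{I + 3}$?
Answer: $-374$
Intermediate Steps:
$x{\left(H,I \right)} = \frac{3 + H + I}{3 + I}$ ($x{\left(H,I \right)} = \frac{H + \left(I + 3\right)}{3 + I} = \frac{H + \left(3 + I\right)}{3 + I} = \frac{3 + H + I}{3 + I}$)
$S = 2$ ($S = 4 \frac{3 - 3 + 3}{3 + 3} = 4 \cdot \frac{1}{6} \cdot 3 = 4 \cdot \frac{1}{2} = 2$)
$\left(\left(S - 1\right) - 12\right) \left(6 \cdot 5 + 4\right) = \left(\left(2 - 1\right) - 12\right) \left(6 \cdot 5 + 4\right) = \left(1 - 12\right) \left(30 + 4\right) = \left(-11\right) 34 = -374$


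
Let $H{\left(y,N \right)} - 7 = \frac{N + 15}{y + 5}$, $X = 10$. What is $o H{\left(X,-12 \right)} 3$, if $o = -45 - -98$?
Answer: $\frac{5724}{5} \approx 1144.8$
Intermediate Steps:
$o = 53$ ($o = -45 + 98 = 53$)
$H{\left(y,N \right)} = 7 + \frac{15 + N}{5 + y}$ ($H{\left(y,N \right)} = 7 + \frac{N + 15}{y + 5} = 7 + \frac{15 + N}{5 + y}$)
$o H{\left(X,-12 \right)} 3 = 53 \frac{50 - 12 + 7 \cdot 10}{5 + 10} \cdot 3 = 53 \frac{50 - 12 + 70}{15} \cdot 3 = 53 \cdot \frac{1}{15} \cdot 108 \cdot 3 = 53 \cdot \frac{36}{5} \cdot 3 = \frac{1908}{5} \cdot 3 = \frac{5724}{5}$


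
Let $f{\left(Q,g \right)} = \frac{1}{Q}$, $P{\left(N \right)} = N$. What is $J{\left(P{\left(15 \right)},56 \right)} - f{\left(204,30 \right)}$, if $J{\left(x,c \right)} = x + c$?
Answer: $\frac{14483}{204} \approx 70.995$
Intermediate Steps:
$J{\left(x,c \right)} = c + x$
$J{\left(P{\left(15 \right)},56 \right)} - f{\left(204,30 \right)} = \left(56 + 15\right) - \frac{1}{204} = 71 - \frac{1}{204} = \frac{14483}{204}$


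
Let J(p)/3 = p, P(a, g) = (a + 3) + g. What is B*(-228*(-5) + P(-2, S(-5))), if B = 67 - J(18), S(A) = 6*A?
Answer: 14443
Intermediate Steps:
P(a, g) = 3 + a + g (P(a, g) = (3 + a) + g = 3 + a + g)
J(p) = 3*p
B = 13 (B = 67 - 3*18 = 67 - 1*54 = 67 - 54 = 13)
B*(-228*(-5) + P(-2, S(-5))) = 13*(-228*(-5) + (3 - 2 + 6*(-5))) = 13*(1140 + (3 - 2 - 30)) = 13*(1140 - 29) = 13*1111 = 14443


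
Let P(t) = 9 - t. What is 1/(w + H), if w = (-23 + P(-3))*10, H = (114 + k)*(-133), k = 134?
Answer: -1/33094 ≈ -3.0217e-5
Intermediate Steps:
H = -32984 (H = (114 + 134)*(-133) = 248*(-133) = -32984)
w = -110 (w = (-23 + (9 - 1*(-3)))*10 = (-23 + (9 + 3))*10 = (-23 + 12)*10 = -11*10 = -110)
1/(w + H) = 1/(-110 - 32984) = 1/(-33094) = -1/33094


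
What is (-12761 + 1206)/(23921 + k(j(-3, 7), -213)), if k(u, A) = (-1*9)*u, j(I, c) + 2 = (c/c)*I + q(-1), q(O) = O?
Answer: -2311/4795 ≈ -0.48196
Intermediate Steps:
j(I, c) = -3 + I (j(I, c) = -2 + ((c/c)*I - 1) = -2 + (1*I - 1) = -2 + (I - 1) = -2 + (-1 + I) = -3 + I)
k(u, A) = -9*u
(-12761 + 1206)/(23921 + k(j(-3, 7), -213)) = (-12761 + 1206)/(23921 - 9*(-3 - 3)) = -11555/(23921 - 9*(-6)) = -11555/(23921 + 54) = -11555/23975 = -11555*1/23975 = -2311/4795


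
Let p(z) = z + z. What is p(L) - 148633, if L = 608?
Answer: -147417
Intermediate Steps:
p(z) = 2*z
p(L) - 148633 = 2*608 - 148633 = 1216 - 148633 = -147417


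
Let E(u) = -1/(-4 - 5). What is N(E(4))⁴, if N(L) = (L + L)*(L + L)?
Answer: 256/43046721 ≈ 5.9470e-6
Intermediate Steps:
E(u) = ⅑ (E(u) = -1/(-9) = -1*(-⅑) = ⅑)
N(L) = 4*L² (N(L) = (2*L)*(2*L) = 4*L²)
N(E(4))⁴ = (4*(⅑)²)⁴ = (4*(1/81))⁴ = (4/81)⁴ = 256/43046721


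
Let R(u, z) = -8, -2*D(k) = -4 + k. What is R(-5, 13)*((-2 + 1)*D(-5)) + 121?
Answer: 157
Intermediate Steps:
D(k) = 2 - k/2 (D(k) = -(-4 + k)/2 = 2 - k/2)
R(-5, 13)*((-2 + 1)*D(-5)) + 121 = -8*(-2 + 1)*(2 - ½*(-5)) + 121 = -(-8)*(2 + 5/2) + 121 = -(-8)*9/2 + 121 = -8*(-9/2) + 121 = 36 + 121 = 157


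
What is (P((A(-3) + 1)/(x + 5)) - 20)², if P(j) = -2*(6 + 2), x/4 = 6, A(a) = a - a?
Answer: 1296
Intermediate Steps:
A(a) = 0
x = 24 (x = 4*6 = 24)
P(j) = -16 (P(j) = -2*8 = -16)
(P((A(-3) + 1)/(x + 5)) - 20)² = (-16 - 20)² = (-36)² = 1296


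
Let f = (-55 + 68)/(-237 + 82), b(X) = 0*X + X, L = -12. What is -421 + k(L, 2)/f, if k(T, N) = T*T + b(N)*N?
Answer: -28413/13 ≈ -2185.6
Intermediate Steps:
b(X) = X (b(X) = 0 + X = X)
k(T, N) = N² + T² (k(T, N) = T*T + N*N = T² + N² = N² + T²)
f = -13/155 (f = 13/(-155) = 13*(-1/155) = -13/155 ≈ -0.083871)
-421 + k(L, 2)/f = -421 + (2² + (-12)²)/(-13/155) = -421 + (4 + 144)*(-155/13) = -421 + 148*(-155/13) = -421 - 22940/13 = -28413/13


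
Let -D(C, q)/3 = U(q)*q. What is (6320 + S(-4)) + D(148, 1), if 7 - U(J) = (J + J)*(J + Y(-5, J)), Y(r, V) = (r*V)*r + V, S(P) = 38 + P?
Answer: 6495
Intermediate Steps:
Y(r, V) = V + V*r² (Y(r, V) = (V*r)*r + V = V*r² + V = V + V*r²)
U(J) = 7 - 54*J² (U(J) = 7 - (J + J)*(J + J*(1 + (-5)²)) = 7 - 2*J*(J + J*(1 + 25)) = 7 - 2*J*(J + J*26) = 7 - 2*J*(J + 26*J) = 7 - 2*J*27*J = 7 - 54*J²)
D(C, q) = -3*q*(7 - 54*q²) (D(C, q) = -3*(7 - 54*q²)*q = -3*q*(7 - 54*q²))
(6320 + S(-4)) + D(148, 1) = (6320 + (38 - 4)) + (-21*1 + 162*1³) = (6320 + 34) + (-21 + 162*1) = 6354 + (-21 + 162) = 6354 + 141 = 6495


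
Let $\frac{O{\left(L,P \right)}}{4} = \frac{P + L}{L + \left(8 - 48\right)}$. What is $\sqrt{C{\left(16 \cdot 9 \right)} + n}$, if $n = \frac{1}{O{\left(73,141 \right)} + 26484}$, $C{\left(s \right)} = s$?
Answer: $\frac{\sqrt{27551672282355}}{437414} \approx 12.0$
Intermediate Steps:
$O{\left(L,P \right)} = \frac{4 \left(L + P\right)}{-40 + L}$ ($O{\left(L,P \right)} = 4 \frac{P + L}{L + \left(8 - 48\right)} = 4 \frac{L + P}{L + \left(8 - 48\right)} = 4 \frac{L + P}{L - 40} = 4 \frac{L + P}{-40 + L} = \frac{4 \left(L + P\right)}{-40 + L}$)
$n = \frac{33}{874828}$ ($n = \frac{1}{\frac{4 \left(73 + 141\right)}{-40 + 73} + 26484} = \frac{1}{4 \cdot \frac{1}{33} \cdot 214 + 26484} = \frac{1}{\frac{856}{33} + 26484} = \frac{1}{\frac{874828}{33}} = \frac{33}{874828} \approx 3.7722 \cdot 10^{-5}$)
$\sqrt{C{\left(16 \cdot 9 \right)} + n} = \sqrt{16 \cdot 9 + \frac{33}{874828}} = \sqrt{144 + \frac{33}{874828}} = \sqrt{\frac{125975265}{874828}} = \frac{\sqrt{27551672282355}}{437414}$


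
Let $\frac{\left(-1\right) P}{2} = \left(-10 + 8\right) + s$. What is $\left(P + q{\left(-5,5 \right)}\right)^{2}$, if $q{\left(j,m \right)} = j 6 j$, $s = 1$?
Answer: $23104$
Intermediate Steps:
$q{\left(j,m \right)} = 6 j^{2}$ ($q{\left(j,m \right)} = 6 j j = 6 j^{2}$)
$P = 2$ ($P = - 2 \left(\left(-10 + 8\right) + 1\right) = - 2 \left(-2 + 1\right) = \left(-2\right) \left(-1\right) = 2$)
$\left(P + q{\left(-5,5 \right)}\right)^{2} = \left(2 + 6 \left(-5\right)^{2}\right)^{2} = \left(2 + 6 \cdot 25\right)^{2} = \left(2 + 150\right)^{2} = 152^{2} = 23104$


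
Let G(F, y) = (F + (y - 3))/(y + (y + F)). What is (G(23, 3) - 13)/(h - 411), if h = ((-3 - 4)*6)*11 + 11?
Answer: 177/12499 ≈ 0.014161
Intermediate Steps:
h = -451 (h = -7*6*11 + 11 = -42*11 + 11 = -462 + 11 = -451)
G(F, y) = (-3 + F + y)/(F + 2*y) (G(F, y) = (F + (-3 + y))/(y + (F + y)) = (-3 + F + y)/(F + 2*y))
(G(23, 3) - 13)/(h - 411) = ((-3 + 23 + 3)/(23 + 2*3) - 13)/(-451 - 411) = (23/(23 + 6) - 13)/(-862) = (23/29 - 13)*(-1/862) = -354/29*(-1/862) = 177/12499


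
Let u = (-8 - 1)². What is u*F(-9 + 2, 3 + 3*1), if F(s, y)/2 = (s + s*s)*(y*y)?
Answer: 244944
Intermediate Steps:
u = 81 (u = (-9)² = 81)
F(s, y) = 2*y²*(s + s²) (F(s, y) = 2*((s + s*s)*(y*y)) = 2*((s + s²)*y²) = 2*(y²*(s + s²)) = 2*y²*(s + s²))
u*F(-9 + 2, 3 + 3*1) = 81*(2*(-9 + 2)*(3 + 3*1)²*(1 + (-9 + 2))) = 81*(2*(-7)*(3 + 3)²*(1 - 7)) = 81*(2*(-7)*6²*(-6)) = 81*(2*(-7)*36*(-6)) = 81*3024 = 244944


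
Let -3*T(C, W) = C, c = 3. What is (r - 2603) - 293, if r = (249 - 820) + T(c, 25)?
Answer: -3468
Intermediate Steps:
T(C, W) = -C/3
r = -572 (r = (249 - 820) - ⅓*3 = -571 - 1 = -572)
(r - 2603) - 293 = (-572 - 2603) - 293 = -3175 - 293 = -3468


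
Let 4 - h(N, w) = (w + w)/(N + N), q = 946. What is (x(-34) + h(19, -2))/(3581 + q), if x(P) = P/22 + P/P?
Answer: 248/315381 ≈ 0.00078635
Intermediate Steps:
x(P) = 1 + P/22 (x(P) = P*(1/22) + 1 = P/22 + 1 = 1 + P/22)
h(N, w) = 4 - w/N (h(N, w) = 4 - (w + w)/(N + N) = 4 - 2*w/(2*N) = 4 - 2*w*1/(2*N) = 4 - w/N)
(x(-34) + h(19, -2))/(3581 + q) = ((1 + (1/22)*(-34)) + (4 - 1*(-2)/19))/(3581 + 946) = ((1 - 17/11) + (4 - 1*(-2)*1/19))/4527 = (-6/11 + (4 + 2/19))*(1/4527) = (-6/11 + 78/19)*(1/4527) = (744/209)*(1/4527) = 248/315381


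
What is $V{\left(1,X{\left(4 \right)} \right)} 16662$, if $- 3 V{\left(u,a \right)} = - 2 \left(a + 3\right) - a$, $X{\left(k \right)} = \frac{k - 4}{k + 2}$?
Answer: $33324$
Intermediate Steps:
$X{\left(k \right)} = \frac{-4 + k}{2 + k}$
$V{\left(u,a \right)} = 2 + a$ ($V{\left(u,a \right)} = - \frac{- 2 \left(a + 3\right) - a}{3} = - \frac{- 2 \left(3 + a\right) - a}{3} = - \frac{\left(-6 - 2 a\right) - a}{3} = - \frac{-6 - 3 a}{3} = 2 + a$)
$V{\left(1,X{\left(4 \right)} \right)} 16662 = \left(2 + \frac{-4 + 4}{2 + 4}\right) 16662 = \left(2 + \frac{1}{6} \cdot 0\right) 16662 = \left(2 + 0\right) 16662 = 2 \cdot 16662 = 33324$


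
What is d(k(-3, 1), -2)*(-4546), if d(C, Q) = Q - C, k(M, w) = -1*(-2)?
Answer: 18184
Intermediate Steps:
k(M, w) = 2
d(k(-3, 1), -2)*(-4546) = (-2 - 1*2)*(-4546) = (-2 - 2)*(-4546) = -4*(-4546) = 18184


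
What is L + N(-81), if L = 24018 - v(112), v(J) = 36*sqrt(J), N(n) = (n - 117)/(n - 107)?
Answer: 2257791/94 - 144*sqrt(7) ≈ 23638.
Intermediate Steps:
N(n) = (-117 + n)/(-107 + n)
L = 24018 - 144*sqrt(7) (L = 24018 - 36*sqrt(112) = 24018 - 36*4*sqrt(7) = 24018 - 144*sqrt(7) ≈ 23637.)
L + N(-81) = (24018 - 144*sqrt(7)) + (-117 - 81)/(-107 - 81) = (24018 - 144*sqrt(7)) - 198/(-188) = (24018 - 144*sqrt(7)) - 1/188*(-198) = (24018 - 144*sqrt(7)) + 99/94 = 2257791/94 - 144*sqrt(7)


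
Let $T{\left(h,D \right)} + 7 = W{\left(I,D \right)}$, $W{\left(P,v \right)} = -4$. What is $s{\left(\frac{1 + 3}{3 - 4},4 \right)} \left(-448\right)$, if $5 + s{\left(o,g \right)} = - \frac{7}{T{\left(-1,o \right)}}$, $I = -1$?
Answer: $\frac{21504}{11} \approx 1954.9$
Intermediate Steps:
$T{\left(h,D \right)} = -11$ ($T{\left(h,D \right)} = -7 - 4 = -11$)
$s{\left(o,g \right)} = - \frac{48}{11}$ ($s{\left(o,g \right)} = -5 - \frac{7}{-11} = -5 - - \frac{7}{11} = -5 + \frac{7}{11} = - \frac{48}{11}$)
$s{\left(\frac{1 + 3}{3 - 4},4 \right)} \left(-448\right) = \left(- \frac{48}{11}\right) \left(-448\right) = \frac{21504}{11}$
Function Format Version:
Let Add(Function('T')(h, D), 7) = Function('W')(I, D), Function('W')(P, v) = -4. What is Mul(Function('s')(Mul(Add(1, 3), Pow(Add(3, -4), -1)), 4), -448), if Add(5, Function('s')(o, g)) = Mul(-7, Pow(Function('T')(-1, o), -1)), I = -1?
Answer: Rational(21504, 11) ≈ 1954.9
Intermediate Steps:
Function('T')(h, D) = -11 (Function('T')(h, D) = Add(-7, -4) = -11)
Function('s')(o, g) = Rational(-48, 11) (Function('s')(o, g) = Add(-5, Mul(-7, Pow(-11, -1))) = Add(-5, Mul(-7, Rational(-1, 11))) = Add(-5, Rational(7, 11)) = Rational(-48, 11))
Mul(Function('s')(Mul(Add(1, 3), Pow(Add(3, -4), -1)), 4), -448) = Mul(Rational(-48, 11), -448) = Rational(21504, 11)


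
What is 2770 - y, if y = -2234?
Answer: 5004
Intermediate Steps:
2770 - y = 2770 - 1*(-2234) = 2770 + 2234 = 5004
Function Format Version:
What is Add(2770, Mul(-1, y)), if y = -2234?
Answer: 5004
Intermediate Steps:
Add(2770, Mul(-1, y)) = Add(2770, Mul(-1, -2234)) = Add(2770, 2234) = 5004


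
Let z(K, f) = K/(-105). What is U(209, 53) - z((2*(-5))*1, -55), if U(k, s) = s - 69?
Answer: -338/21 ≈ -16.095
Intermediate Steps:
U(k, s) = -69 + s
z(K, f) = -K/105 (z(K, f) = K*(-1/105) = -K/105)
U(209, 53) - z((2*(-5))*1, -55) = (-69 + 53) - (-1)*(2*(-5))*1/105 = -16 - (-1)*(-10*1)/105 = -16 - (-1)*(-10)/105 = -16 - 1*2/21 = -16 - 2/21 = -338/21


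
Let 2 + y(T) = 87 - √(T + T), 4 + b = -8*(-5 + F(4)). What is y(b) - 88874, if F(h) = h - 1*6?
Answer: -88789 - 2*√26 ≈ -88799.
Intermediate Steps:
F(h) = -6 + h (F(h) = h - 6 = -6 + h)
b = 52 (b = -4 - 8*(-5 + (-6 + 4)) = -4 - 8*(-5 - 2) = -4 - 8*(-7) = -4 + 56 = 52)
y(T) = 85 - √2*√T (y(T) = -2 + (87 - √(T + T)) = -2 + (87 - √(2*T)) = -2 + (87 - √2*√T) = 85 - √2*√T)
y(b) - 88874 = (85 - √2*√52) - 88874 = (85 - √2*2*√13) - 88874 = (85 - 2*√26) - 88874 = -88789 - 2*√26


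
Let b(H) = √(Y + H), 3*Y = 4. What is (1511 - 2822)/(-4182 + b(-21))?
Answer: 16447806/52467431 + 1311*I*√177/52467431 ≈ 0.31349 + 0.00033243*I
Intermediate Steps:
Y = 4/3 (Y = (⅓)*4 = 4/3 ≈ 1.3333)
b(H) = √(4/3 + H)
(1511 - 2822)/(-4182 + b(-21)) = (1511 - 2822)/(-4182 + √(12 + 9*(-21))/3) = -1311/(-4182 + √(12 - 189)/3) = -1311/(-4182 + √(-177)/3) = -1311/(-4182 + (I*√177)/3) = -1311/(-4182 + I*√177/3)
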